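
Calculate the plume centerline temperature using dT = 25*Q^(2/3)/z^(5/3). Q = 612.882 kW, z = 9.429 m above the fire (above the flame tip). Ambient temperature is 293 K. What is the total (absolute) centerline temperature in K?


Q^(2/3) = 72.152
z^(5/3) = 42.083
dT = 25 * 72.152 / 42.083 = 42.863 K
T = 293 + 42.863 = 335.86 K

335.86 K


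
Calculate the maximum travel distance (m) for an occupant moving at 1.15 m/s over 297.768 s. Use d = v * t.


d = 1.15 * 297.768 = 342.43 m

342.43 m


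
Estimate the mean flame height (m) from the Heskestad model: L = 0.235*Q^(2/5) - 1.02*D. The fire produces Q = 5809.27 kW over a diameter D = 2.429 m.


Q^(2/5) = 32.037
0.235 * Q^(2/5) = 7.5286
1.02 * D = 2.4776
L = 5.0511 m

5.0511 m


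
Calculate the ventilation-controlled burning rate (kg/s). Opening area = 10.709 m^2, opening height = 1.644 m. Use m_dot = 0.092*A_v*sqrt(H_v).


sqrt(H_v) = 1.2822
m_dot = 0.092 * 10.709 * 1.2822 = 1.2632 kg/s

1.2632 kg/s


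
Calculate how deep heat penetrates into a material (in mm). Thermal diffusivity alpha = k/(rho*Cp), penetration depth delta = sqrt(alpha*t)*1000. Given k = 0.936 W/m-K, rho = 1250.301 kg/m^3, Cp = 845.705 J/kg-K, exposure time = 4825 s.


alpha = 0.936 / (1250.301 * 845.705) = 8.8520e-07 m^2/s
alpha * t = 0.0042711
delta = sqrt(0.0042711) * 1000 = 65.354 mm

65.354 mm


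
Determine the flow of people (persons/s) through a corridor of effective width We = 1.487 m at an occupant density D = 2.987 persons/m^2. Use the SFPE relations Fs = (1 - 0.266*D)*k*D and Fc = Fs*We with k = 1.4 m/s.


1 - 0.266*D = 1 - 0.266*2.987 = 0.20546
Fs = 0.20546 * 1.4 * 2.987 = 0.85918 persons/(s*m)
Fc = 0.85918 * 1.487 = 1.2776 persons/s

1.2776 persons/s


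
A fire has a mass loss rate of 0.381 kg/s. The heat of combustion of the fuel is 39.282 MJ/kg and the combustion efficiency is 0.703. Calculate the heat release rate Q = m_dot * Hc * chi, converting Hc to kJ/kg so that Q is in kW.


Hc = 39.282 MJ/kg = 39.282 * 1000 kJ/kg = 39282 kJ/kg
Q = 0.381 kg/s * 39282 kJ/kg * 0.703 = 10521 kW

10521 kW


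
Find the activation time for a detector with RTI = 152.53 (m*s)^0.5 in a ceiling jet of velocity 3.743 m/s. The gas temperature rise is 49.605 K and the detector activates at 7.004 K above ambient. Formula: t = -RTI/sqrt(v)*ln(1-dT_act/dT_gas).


dT_act/dT_gas = 0.14120
ln(1 - 0.14120) = -0.15221
t = -152.53 / sqrt(3.743) * -0.15221 = 12.001 s

12.001 s


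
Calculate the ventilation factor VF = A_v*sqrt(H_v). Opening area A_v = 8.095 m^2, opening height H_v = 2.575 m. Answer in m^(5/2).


sqrt(H_v) = 1.6047
VF = 8.095 * 1.6047 = 12.990 m^(5/2)

12.990 m^(5/2)


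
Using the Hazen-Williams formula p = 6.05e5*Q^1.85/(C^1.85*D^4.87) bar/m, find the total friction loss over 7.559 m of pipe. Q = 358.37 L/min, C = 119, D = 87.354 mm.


Q^1.85 = 53151
C^1.85 = 6914.5
D^4.87 = 2.8448e+09
p/m = 0.0016348 bar/m
p_total = 0.0016348 * 7.559 = 0.012357 bar

0.012357 bar


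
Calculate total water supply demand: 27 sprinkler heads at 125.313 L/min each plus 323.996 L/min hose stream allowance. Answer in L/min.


Sprinkler demand = 27 * 125.313 = 3383.451 L/min
Total = 3383.451 + 323.996 = 3707.447 L/min

3707.447 L/min


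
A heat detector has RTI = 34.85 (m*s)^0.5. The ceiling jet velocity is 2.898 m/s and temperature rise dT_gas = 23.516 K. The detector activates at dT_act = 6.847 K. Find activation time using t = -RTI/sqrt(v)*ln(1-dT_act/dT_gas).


dT_act/dT_gas = 0.29116
ln(1 - 0.29116) = -0.34413
t = -34.85 / sqrt(2.898) * -0.34413 = 7.0449 s

7.0449 s


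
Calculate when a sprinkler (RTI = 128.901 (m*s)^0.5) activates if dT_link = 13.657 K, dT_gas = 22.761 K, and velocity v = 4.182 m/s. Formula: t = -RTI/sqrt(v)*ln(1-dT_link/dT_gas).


dT_link/dT_gas = 0.60002
ln(1 - 0.60002) = -0.91633
t = -128.901 / sqrt(4.182) * -0.91633 = 57.759 s

57.759 s


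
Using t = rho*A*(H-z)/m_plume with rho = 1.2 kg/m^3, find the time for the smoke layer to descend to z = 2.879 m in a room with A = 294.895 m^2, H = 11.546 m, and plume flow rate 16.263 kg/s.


H - z = 8.667 m
t = 1.2 * 294.895 * 8.667 / 16.263 = 188.59 s

188.59 s


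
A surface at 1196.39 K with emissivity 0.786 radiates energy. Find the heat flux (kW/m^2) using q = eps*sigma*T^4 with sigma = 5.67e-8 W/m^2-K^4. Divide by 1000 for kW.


T^4 = 2.0488e+12
q = 0.786 * 5.67e-8 * 2.0488e+12 / 1000 = 91.305 kW/m^2

91.305 kW/m^2


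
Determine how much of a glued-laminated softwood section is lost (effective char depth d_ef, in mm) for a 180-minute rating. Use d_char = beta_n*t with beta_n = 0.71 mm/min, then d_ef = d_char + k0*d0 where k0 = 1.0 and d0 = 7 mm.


d_char = 0.71 * 180 = 127.8 mm
d_ef = 127.8 + 1.0*7 = 134.8 mm

134.8 mm


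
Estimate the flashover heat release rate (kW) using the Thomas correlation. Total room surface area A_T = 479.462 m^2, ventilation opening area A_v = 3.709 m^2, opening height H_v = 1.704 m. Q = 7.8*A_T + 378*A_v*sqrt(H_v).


7.8*A_T = 3739.8
sqrt(H_v) = 1.3054
378*A_v*sqrt(H_v) = 1830.1
Q = 3739.8 + 1830.1 = 5569.9 kW

5569.9 kW


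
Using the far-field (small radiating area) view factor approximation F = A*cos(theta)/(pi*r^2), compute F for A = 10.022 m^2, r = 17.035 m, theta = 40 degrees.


cos(40 deg) = 0.76604
pi*r^2 = 911.66
F = 10.022 * 0.76604 / 911.66 = 0.0084212

0.0084212


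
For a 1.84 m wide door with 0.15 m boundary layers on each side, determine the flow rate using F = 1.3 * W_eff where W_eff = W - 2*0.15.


W_eff = 1.84 - 0.30 = 1.54 m
F = 1.3 * 1.54 = 2.002 persons/s

2.002 persons/s


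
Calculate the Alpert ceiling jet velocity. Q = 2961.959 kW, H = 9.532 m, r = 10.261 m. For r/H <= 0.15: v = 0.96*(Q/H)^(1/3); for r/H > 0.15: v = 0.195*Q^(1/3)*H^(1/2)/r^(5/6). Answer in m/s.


r/H = 10.261 / 9.532 = 1.0765
r/H > 0.15, so v = 0.195*Q^(1/3)*H^(1/2)/r^(5/6)
Q^(1/3) = 14.361
H^(1/2) = 3.0874
r^(5/6) = 6.9608
v = 0.195 * 14.361 * 3.0874 / 6.9608 = 1.2421 m/s

1.2421 m/s


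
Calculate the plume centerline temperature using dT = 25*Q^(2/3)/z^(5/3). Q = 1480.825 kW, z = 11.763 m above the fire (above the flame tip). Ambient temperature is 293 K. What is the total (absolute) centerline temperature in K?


Q^(2/3) = 129.92
z^(5/3) = 60.841
dT = 25 * 129.92 / 60.841 = 53.384 K
T = 293 + 53.384 = 346.38 K

346.38 K


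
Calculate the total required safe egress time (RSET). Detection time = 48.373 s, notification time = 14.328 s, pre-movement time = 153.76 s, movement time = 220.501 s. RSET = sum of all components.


Total = 48.373 + 14.328 + 153.76 + 220.501 = 436.962 s

436.962 s


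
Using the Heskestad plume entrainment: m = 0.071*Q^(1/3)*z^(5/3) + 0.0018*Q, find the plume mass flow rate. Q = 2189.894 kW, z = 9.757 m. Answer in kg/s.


Q^(1/3) = 12.986
z^(5/3) = 44.551
First term = 0.071 * 12.986 * 44.551 = 41.076
Second term = 0.0018 * 2189.894 = 3.9418
m = 45.018 kg/s

45.018 kg/s


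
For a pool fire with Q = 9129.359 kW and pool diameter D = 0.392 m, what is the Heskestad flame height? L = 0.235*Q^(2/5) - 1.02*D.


Q^(2/5) = 38.386
0.235 * Q^(2/5) = 9.0208
1.02 * D = 0.39984
L = 8.6209 m

8.6209 m


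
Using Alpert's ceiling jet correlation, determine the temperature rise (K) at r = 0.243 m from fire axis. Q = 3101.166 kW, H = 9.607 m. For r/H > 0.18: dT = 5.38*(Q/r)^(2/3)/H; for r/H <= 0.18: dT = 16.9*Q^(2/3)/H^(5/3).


r/H = 0.243 / 9.607 = 0.025294
r/H <= 0.18, so dT = 16.9*Q^(2/3)/H^(5/3)
Q^(2/3) = 212.66
H^(5/3) = 43.416
dT = 16.9 * 212.66 / 43.416 = 82.780 K

82.780 K


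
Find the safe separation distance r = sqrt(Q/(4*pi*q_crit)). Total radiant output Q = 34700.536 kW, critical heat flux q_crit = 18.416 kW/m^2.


4*pi*q_crit = 231.42
Q/(4*pi*q_crit) = 149.94
r = sqrt(149.94) = 12.245 m

12.245 m


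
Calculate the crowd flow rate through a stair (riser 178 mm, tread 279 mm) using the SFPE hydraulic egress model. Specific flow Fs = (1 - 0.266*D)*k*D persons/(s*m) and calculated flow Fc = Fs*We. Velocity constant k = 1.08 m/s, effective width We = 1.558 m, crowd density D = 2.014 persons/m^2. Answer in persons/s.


1 - 0.266*D = 1 - 0.266*2.014 = 0.46428
Fs = 0.46428 * 1.08 * 2.014 = 1.0099 persons/(s*m)
Fc = 1.0099 * 1.558 = 1.5734 persons/s

1.5734 persons/s


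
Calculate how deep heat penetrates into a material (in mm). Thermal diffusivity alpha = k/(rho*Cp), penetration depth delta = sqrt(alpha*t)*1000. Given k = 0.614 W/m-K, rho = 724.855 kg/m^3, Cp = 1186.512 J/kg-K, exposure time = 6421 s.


alpha = 0.614 / (724.855 * 1186.512) = 7.1391e-07 m^2/s
alpha * t = 0.0045840
delta = sqrt(0.0045840) * 1000 = 67.705 mm

67.705 mm


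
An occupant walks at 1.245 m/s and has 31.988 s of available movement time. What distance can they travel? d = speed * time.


d = 1.245 * 31.988 = 39.825 m

39.825 m


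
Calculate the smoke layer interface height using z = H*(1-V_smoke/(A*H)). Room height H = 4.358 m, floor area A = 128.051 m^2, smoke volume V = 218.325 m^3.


V/(A*H) = 0.39123
1 - 0.39123 = 0.60877
z = 4.358 * 0.60877 = 2.6530 m

2.6530 m


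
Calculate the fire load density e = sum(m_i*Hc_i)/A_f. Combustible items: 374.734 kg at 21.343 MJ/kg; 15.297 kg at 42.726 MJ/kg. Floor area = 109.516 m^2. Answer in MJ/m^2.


Total energy = 374.734*21.343 + 15.297*42.726
= 7997.948 + 653.5796
= 8651.527 MJ
e = 8651.527 / 109.516 = 78.998 MJ/m^2

78.998 MJ/m^2


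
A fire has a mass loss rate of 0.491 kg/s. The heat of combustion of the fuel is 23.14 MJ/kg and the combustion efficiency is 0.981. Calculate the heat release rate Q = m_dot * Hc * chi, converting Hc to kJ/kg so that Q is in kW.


Hc = 23.14 MJ/kg = 23.14 * 1000 kJ/kg = 23140 kJ/kg
Q = 0.491 kg/s * 23140 kJ/kg * 0.981 = 11146 kW

11146 kW


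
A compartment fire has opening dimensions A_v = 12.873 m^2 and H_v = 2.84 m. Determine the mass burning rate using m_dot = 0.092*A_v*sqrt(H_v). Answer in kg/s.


sqrt(H_v) = 1.6852
m_dot = 0.092 * 12.873 * 1.6852 = 1.9958 kg/s

1.9958 kg/s


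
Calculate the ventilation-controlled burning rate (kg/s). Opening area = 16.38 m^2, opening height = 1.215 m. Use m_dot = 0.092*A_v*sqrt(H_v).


sqrt(H_v) = 1.1023
m_dot = 0.092 * 16.38 * 1.1023 = 1.6611 kg/s

1.6611 kg/s


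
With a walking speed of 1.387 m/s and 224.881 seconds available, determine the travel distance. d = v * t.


d = 1.387 * 224.881 = 311.91 m

311.91 m


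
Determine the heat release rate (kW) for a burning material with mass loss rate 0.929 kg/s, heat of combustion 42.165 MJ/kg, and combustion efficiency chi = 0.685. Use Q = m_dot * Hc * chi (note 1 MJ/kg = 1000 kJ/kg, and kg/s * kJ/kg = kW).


Hc = 42.165 MJ/kg = 42.165 * 1000 kJ/kg = 42165 kJ/kg
Q = 0.929 kg/s * 42165 kJ/kg * 0.685 = 26832 kW

26832 kW


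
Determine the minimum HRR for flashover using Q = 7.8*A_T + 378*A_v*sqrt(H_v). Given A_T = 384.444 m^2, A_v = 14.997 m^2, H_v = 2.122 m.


7.8*A_T = 2998.7
sqrt(H_v) = 1.4567
378*A_v*sqrt(H_v) = 8257.9
Q = 2998.7 + 8257.9 = 11257 kW

11257 kW


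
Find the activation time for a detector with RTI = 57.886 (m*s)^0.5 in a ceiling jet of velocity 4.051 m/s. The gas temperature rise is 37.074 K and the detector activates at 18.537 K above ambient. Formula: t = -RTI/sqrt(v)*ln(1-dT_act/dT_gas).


dT_act/dT_gas = 0.5
ln(1 - 0.5) = -0.69315
t = -57.886 / sqrt(4.051) * -0.69315 = 19.935 s

19.935 s


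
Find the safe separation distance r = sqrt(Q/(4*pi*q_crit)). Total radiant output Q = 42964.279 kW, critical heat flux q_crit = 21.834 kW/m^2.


4*pi*q_crit = 274.37
Q/(4*pi*q_crit) = 156.59
r = sqrt(156.59) = 12.514 m

12.514 m


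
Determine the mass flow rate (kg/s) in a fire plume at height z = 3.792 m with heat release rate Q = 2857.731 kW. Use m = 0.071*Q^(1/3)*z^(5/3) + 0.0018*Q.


Q^(1/3) = 14.191
z^(5/3) = 9.2211
First term = 0.071 * 14.191 * 9.2211 = 9.2906
Second term = 0.0018 * 2857.731 = 5.1439
m = 14.435 kg/s

14.435 kg/s


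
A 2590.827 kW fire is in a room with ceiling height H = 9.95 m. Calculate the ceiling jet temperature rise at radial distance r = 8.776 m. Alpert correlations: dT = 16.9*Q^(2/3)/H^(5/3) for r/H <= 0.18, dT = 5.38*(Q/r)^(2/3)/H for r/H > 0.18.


r/H = 8.776 / 9.95 = 0.88201
r/H > 0.18, so dT = 5.38*(Q/r)^(2/3)/H
Q/r = 295.22
(Q/r)^(2/3) = 44.336
dT = 5.38 * 44.336 / 9.95 = 23.973 K

23.973 K


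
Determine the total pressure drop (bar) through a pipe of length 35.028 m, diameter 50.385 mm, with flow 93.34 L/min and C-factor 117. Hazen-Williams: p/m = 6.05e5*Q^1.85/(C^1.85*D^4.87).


Q^1.85 = 4411.9
C^1.85 = 6701.1
D^4.87 = 1.9508e+08
p/m = 0.0020419 bar/m
p_total = 0.0020419 * 35.028 = 0.071523 bar

0.071523 bar


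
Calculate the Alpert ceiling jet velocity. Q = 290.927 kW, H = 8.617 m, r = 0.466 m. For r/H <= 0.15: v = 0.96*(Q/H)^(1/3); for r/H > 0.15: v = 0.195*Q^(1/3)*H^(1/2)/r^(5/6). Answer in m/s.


r/H = 0.466 / 8.617 = 0.054079
r/H <= 0.15, so v = 0.96*(Q/H)^(1/3)
Q/H = 33.762
(Q/H)^(1/3) = 3.2320
v = 0.96 * 3.2320 = 3.1028 m/s

3.1028 m/s


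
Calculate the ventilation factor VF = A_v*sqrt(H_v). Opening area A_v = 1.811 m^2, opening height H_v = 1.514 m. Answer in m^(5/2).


sqrt(H_v) = 1.2304
VF = 1.811 * 1.2304 = 2.2283 m^(5/2)

2.2283 m^(5/2)


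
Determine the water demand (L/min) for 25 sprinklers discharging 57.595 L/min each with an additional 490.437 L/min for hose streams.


Sprinkler demand = 25 * 57.595 = 1439.875 L/min
Total = 1439.875 + 490.437 = 1930.312 L/min

1930.312 L/min


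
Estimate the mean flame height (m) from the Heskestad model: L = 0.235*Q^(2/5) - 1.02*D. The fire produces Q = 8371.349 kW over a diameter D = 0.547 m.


Q^(2/5) = 37.078
0.235 * Q^(2/5) = 8.7134
1.02 * D = 0.55794
L = 8.1554 m

8.1554 m


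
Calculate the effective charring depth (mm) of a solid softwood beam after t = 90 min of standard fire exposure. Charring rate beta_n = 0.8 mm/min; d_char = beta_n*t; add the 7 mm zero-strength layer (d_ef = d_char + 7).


d_char = 0.8 * 90 = 72 mm
d_ef = 72 + 1.0*7 = 79 mm

79 mm


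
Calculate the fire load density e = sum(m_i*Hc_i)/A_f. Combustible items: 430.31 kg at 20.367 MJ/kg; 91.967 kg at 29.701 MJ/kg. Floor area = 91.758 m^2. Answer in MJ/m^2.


Total energy = 430.31*20.367 + 91.967*29.701
= 8764.124 + 2731.512
= 11495.64 MJ
e = 11495.64 / 91.758 = 125.28 MJ/m^2

125.28 MJ/m^2


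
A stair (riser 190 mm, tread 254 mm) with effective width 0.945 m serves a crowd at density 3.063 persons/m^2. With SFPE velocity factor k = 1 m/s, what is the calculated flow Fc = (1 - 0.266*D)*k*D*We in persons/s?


1 - 0.266*D = 1 - 0.266*3.063 = 0.18524
Fs = 0.18524 * 1 * 3.063 = 0.56740 persons/(s*m)
Fc = 0.56740 * 0.945 = 0.53619 persons/s

0.53619 persons/s


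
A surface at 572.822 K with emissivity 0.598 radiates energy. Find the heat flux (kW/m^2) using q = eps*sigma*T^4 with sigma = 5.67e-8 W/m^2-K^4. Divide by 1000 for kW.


T^4 = 1.0767e+11
q = 0.598 * 5.67e-8 * 1.0767e+11 / 1000 = 3.6506 kW/m^2

3.6506 kW/m^2


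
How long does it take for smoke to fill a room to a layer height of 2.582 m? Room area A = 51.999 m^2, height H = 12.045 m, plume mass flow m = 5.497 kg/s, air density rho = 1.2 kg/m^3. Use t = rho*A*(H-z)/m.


H - z = 9.463 m
t = 1.2 * 51.999 * 9.463 / 5.497 = 107.42 s

107.42 s


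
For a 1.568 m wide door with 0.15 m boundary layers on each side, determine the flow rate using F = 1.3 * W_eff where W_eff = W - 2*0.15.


W_eff = 1.568 - 0.30 = 1.268 m
F = 1.3 * 1.268 = 1.6484 persons/s

1.6484 persons/s


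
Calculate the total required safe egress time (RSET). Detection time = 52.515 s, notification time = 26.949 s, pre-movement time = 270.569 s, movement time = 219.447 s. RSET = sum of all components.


Total = 52.515 + 26.949 + 270.569 + 219.447 = 569.48 s

569.48 s


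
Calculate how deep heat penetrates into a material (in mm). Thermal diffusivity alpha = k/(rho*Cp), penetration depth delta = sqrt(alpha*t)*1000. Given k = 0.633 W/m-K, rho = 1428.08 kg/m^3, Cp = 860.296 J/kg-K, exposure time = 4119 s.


alpha = 0.633 / (1428.08 * 860.296) = 5.1523e-07 m^2/s
alpha * t = 0.0021222
delta = sqrt(0.0021222) * 1000 = 46.068 mm

46.068 mm


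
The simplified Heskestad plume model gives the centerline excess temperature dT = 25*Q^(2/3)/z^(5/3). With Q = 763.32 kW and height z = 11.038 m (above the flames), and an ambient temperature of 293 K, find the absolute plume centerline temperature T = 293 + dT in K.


Q^(2/3) = 83.523
z^(5/3) = 54.721
dT = 25 * 83.523 / 54.721 = 38.159 K
T = 293 + 38.159 = 331.16 K

331.16 K


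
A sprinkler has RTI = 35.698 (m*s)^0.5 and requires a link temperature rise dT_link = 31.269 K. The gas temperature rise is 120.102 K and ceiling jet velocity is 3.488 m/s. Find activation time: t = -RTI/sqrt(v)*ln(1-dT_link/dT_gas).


dT_link/dT_gas = 0.26035
ln(1 - 0.26035) = -0.30158
t = -35.698 / sqrt(3.488) * -0.30158 = 5.7645 s

5.7645 s


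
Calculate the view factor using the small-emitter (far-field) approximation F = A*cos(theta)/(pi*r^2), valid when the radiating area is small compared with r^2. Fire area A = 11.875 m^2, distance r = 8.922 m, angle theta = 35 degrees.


cos(35 deg) = 0.81915
pi*r^2 = 250.08
F = 11.875 * 0.81915 / 250.08 = 0.038898

0.038898


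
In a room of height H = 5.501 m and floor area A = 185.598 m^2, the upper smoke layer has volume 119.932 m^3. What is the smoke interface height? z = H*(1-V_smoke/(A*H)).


V/(A*H) = 0.11747
1 - 0.11747 = 0.88253
z = 5.501 * 0.88253 = 4.8548 m

4.8548 m


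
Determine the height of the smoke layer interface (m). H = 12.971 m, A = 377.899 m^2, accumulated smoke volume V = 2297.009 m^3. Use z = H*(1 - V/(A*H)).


V/(A*H) = 0.46861
1 - 0.46861 = 0.53139
z = 12.971 * 0.53139 = 6.8926 m

6.8926 m


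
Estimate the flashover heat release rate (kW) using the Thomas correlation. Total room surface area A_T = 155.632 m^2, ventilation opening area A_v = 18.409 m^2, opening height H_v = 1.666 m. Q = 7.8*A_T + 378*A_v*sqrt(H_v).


7.8*A_T = 1213.9
sqrt(H_v) = 1.2907
378*A_v*sqrt(H_v) = 8981.7
Q = 1213.9 + 8981.7 = 10196 kW

10196 kW


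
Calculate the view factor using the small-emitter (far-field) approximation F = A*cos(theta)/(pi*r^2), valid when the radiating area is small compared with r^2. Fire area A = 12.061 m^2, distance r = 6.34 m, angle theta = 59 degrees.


cos(59 deg) = 0.51504
pi*r^2 = 126.28
F = 12.061 * 0.51504 / 126.28 = 0.049192

0.049192


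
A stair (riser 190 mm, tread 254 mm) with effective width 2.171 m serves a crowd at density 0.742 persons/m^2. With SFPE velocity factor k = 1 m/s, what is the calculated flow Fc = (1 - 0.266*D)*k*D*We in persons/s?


1 - 0.266*D = 1 - 0.266*0.742 = 0.80263
Fs = 0.80263 * 1 * 0.742 = 0.59555 persons/(s*m)
Fc = 0.59555 * 2.171 = 1.2929 persons/s

1.2929 persons/s


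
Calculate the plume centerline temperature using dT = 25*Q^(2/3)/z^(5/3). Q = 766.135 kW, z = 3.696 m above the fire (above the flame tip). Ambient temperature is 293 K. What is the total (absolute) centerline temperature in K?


Q^(2/3) = 83.728
z^(5/3) = 8.8353
dT = 25 * 83.728 / 8.8353 = 236.91 K
T = 293 + 236.91 = 529.91 K

529.91 K


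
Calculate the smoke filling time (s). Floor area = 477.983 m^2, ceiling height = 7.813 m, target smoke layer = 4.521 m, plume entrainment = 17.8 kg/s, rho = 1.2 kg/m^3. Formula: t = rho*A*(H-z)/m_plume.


H - z = 3.292 m
t = 1.2 * 477.983 * 3.292 / 17.8 = 106.08 s

106.08 s


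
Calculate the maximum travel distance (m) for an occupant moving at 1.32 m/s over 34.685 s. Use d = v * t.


d = 1.32 * 34.685 = 45.784 m

45.784 m


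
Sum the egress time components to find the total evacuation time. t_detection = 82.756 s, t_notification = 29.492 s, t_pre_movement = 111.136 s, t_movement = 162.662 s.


Total = 82.756 + 29.492 + 111.136 + 162.662 = 386.046 s

386.046 s


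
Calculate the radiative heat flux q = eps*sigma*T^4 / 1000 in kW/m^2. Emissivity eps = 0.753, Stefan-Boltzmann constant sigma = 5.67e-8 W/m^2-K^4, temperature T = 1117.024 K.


T^4 = 1.5569e+12
q = 0.753 * 5.67e-8 * 1.5569e+12 / 1000 = 66.470 kW/m^2

66.470 kW/m^2


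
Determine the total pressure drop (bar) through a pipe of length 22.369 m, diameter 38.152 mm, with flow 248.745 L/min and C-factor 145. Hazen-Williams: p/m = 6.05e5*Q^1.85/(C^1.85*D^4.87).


Q^1.85 = 27049
C^1.85 = 9966.2
D^4.87 = 5.0349e+07
p/m = 0.032612 bar/m
p_total = 0.032612 * 22.369 = 0.72950 bar

0.72950 bar


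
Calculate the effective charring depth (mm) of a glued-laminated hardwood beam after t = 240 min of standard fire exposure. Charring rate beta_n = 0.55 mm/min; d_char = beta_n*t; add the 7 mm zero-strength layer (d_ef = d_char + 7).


d_char = 0.55 * 240 = 132 mm
d_ef = 132 + 1.0*7 = 139 mm

139 mm


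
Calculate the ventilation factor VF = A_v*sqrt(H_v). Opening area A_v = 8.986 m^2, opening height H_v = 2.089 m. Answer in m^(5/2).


sqrt(H_v) = 1.4453
VF = 8.986 * 1.4453 = 12.988 m^(5/2)

12.988 m^(5/2)


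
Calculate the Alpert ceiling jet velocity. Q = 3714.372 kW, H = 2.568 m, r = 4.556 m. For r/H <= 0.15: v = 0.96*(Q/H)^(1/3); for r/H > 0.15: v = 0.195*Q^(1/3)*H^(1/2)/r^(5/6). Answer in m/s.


r/H = 4.556 / 2.568 = 1.7741
r/H > 0.15, so v = 0.195*Q^(1/3)*H^(1/2)/r^(5/6)
Q^(1/3) = 15.487
H^(1/2) = 1.6025
r^(5/6) = 3.5385
v = 0.195 * 15.487 * 1.6025 / 3.5385 = 1.3676 m/s

1.3676 m/s


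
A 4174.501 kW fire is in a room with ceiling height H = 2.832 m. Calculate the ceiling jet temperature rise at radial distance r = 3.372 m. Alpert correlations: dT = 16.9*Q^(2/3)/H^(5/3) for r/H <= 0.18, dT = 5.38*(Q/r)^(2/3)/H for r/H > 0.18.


r/H = 3.372 / 2.832 = 1.1907
r/H > 0.18, so dT = 5.38*(Q/r)^(2/3)/H
Q/r = 1238.0
(Q/r)^(2/3) = 115.30
dT = 5.38 * 115.30 / 2.832 = 219.03 K

219.03 K


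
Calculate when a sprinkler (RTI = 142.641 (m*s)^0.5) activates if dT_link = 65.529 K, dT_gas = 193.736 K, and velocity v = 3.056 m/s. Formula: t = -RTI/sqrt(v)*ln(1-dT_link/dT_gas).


dT_link/dT_gas = 0.33824
ln(1 - 0.33824) = -0.41285
t = -142.641 / sqrt(3.056) * -0.41285 = 33.687 s

33.687 s


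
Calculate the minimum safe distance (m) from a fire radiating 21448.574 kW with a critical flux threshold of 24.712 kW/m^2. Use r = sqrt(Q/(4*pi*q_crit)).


4*pi*q_crit = 310.54
Q/(4*pi*q_crit) = 69.069
r = sqrt(69.069) = 8.3108 m

8.3108 m


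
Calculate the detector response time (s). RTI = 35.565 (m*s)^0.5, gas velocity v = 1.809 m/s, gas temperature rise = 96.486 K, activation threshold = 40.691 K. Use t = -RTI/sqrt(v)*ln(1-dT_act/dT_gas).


dT_act/dT_gas = 0.42173
ln(1 - 0.42173) = -0.54771
t = -35.565 / sqrt(1.809) * -0.54771 = 14.483 s

14.483 s


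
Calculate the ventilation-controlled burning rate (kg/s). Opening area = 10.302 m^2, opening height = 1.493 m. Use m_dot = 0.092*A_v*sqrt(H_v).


sqrt(H_v) = 1.2219
m_dot = 0.092 * 10.302 * 1.2219 = 1.1581 kg/s

1.1581 kg/s


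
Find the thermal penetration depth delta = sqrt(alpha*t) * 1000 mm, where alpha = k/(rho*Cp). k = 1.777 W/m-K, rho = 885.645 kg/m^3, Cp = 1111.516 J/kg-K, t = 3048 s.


alpha = 1.777 / (885.645 * 1111.516) = 1.8051e-06 m^2/s
alpha * t = 0.0055021
delta = sqrt(0.0055021) * 1000 = 74.176 mm

74.176 mm


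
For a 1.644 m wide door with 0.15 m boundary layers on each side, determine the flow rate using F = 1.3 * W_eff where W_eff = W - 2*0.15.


W_eff = 1.644 - 0.30 = 1.344 m
F = 1.3 * 1.344 = 1.7472 persons/s

1.7472 persons/s


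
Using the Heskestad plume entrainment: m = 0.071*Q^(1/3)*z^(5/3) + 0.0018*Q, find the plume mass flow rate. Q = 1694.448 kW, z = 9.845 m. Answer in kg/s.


Q^(1/3) = 11.922
z^(5/3) = 45.223
First term = 0.071 * 11.922 * 45.223 = 38.279
Second term = 0.0018 * 1694.448 = 3.0500
m = 41.329 kg/s

41.329 kg/s


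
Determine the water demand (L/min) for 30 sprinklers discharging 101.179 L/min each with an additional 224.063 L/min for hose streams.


Sprinkler demand = 30 * 101.179 = 3035.37 L/min
Total = 3035.37 + 224.063 = 3259.433 L/min

3259.433 L/min


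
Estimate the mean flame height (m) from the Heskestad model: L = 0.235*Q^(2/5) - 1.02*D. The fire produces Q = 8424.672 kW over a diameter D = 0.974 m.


Q^(2/5) = 37.172
0.235 * Q^(2/5) = 8.7355
1.02 * D = 0.99348
L = 7.7420 m

7.7420 m


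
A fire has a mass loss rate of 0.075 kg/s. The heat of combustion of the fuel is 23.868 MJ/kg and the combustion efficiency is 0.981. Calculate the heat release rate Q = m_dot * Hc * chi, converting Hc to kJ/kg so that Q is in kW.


Hc = 23.868 MJ/kg = 23.868 * 1000 kJ/kg = 23868 kJ/kg
Q = 0.075 kg/s * 23868 kJ/kg * 0.981 = 1756.1 kW

1756.1 kW


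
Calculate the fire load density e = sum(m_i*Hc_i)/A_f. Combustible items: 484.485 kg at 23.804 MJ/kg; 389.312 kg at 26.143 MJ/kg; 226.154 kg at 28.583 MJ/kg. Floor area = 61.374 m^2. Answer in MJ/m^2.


Total energy = 484.485*23.804 + 389.312*26.143 + 226.154*28.583
= 11532.68 + 10177.78 + 6464.160
= 28174.62 MJ
e = 28174.62 / 61.374 = 459.06 MJ/m^2

459.06 MJ/m^2


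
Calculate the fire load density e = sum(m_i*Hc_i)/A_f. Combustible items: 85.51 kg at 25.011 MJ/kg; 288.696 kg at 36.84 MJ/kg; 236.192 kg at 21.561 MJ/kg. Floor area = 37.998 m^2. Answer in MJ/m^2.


Total energy = 85.51*25.011 + 288.696*36.84 + 236.192*21.561
= 2138.691 + 10635.56 + 5092.536
= 17866.79 MJ
e = 17866.79 / 37.998 = 470.20 MJ/m^2

470.20 MJ/m^2


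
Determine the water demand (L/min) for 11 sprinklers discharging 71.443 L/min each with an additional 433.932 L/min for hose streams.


Sprinkler demand = 11 * 71.443 = 785.873 L/min
Total = 785.873 + 433.932 = 1219.805 L/min

1219.805 L/min


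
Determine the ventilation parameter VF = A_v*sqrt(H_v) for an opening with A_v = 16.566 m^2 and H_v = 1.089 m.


sqrt(H_v) = 1.0436
VF = 16.566 * 1.0436 = 17.287 m^(5/2)

17.287 m^(5/2)


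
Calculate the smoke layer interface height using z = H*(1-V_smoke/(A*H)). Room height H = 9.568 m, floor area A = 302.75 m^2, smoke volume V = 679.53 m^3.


V/(A*H) = 0.23459
1 - 0.23459 = 0.76541
z = 9.568 * 0.76541 = 7.3235 m

7.3235 m


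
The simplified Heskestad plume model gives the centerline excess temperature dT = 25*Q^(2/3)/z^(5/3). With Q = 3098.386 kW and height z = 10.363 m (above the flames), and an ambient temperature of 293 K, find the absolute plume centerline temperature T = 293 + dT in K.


Q^(2/3) = 212.53
z^(5/3) = 49.258
dT = 25 * 212.53 / 49.258 = 107.87 K
T = 293 + 107.87 = 400.87 K

400.87 K


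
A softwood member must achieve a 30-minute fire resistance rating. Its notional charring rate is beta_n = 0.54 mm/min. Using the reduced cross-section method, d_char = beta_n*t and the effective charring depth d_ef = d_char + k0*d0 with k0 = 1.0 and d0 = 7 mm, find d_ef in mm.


d_char = 0.54 * 30 = 16.2 mm
d_ef = 16.2 + 1.0*7 = 23.2 mm

23.2 mm


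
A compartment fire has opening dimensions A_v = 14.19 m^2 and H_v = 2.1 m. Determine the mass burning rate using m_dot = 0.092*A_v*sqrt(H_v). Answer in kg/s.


sqrt(H_v) = 1.4491
m_dot = 0.092 * 14.19 * 1.4491 = 1.8918 kg/s

1.8918 kg/s


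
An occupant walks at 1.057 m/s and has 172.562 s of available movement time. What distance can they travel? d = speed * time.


d = 1.057 * 172.562 = 182.40 m

182.40 m


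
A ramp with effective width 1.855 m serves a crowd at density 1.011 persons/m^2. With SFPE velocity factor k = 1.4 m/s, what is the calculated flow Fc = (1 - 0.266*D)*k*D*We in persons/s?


1 - 0.266*D = 1 - 0.266*1.011 = 0.73107
Fs = 0.73107 * 1.4 * 1.011 = 1.0348 persons/(s*m)
Fc = 1.0348 * 1.855 = 1.9195 persons/s

1.9195 persons/s


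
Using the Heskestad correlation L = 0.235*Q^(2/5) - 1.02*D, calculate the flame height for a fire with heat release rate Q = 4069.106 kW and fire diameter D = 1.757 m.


Q^(2/5) = 27.784
0.235 * Q^(2/5) = 6.5293
1.02 * D = 1.7921
L = 4.7372 m

4.7372 m


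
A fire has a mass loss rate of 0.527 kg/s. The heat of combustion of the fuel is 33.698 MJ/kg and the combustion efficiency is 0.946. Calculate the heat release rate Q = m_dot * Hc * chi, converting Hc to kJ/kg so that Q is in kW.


Hc = 33.698 MJ/kg = 33.698 * 1000 kJ/kg = 33698 kJ/kg
Q = 0.527 kg/s * 33698 kJ/kg * 0.946 = 16800 kW

16800 kW


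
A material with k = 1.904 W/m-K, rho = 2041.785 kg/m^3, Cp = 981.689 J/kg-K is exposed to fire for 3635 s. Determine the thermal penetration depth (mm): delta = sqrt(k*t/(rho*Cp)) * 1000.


alpha = 1.904 / (2041.785 * 981.689) = 9.4991e-07 m^2/s
alpha * t = 0.0034529
delta = sqrt(0.0034529) * 1000 = 58.762 mm

58.762 mm


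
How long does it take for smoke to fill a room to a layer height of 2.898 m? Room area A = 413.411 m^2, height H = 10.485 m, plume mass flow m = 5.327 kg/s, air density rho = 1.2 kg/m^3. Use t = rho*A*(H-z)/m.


H - z = 7.587 m
t = 1.2 * 413.411 * 7.587 / 5.327 = 706.56 s

706.56 s


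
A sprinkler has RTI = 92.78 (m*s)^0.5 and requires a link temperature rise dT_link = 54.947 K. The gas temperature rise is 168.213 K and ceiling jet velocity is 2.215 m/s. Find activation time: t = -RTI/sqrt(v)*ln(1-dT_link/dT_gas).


dT_link/dT_gas = 0.32665
ln(1 - 0.32665) = -0.39549
t = -92.78 / sqrt(2.215) * -0.39549 = 24.655 s

24.655 s


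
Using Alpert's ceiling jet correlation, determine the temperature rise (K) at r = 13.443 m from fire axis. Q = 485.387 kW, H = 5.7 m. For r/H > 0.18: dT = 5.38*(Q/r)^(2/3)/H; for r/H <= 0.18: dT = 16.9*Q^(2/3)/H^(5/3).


r/H = 13.443 / 5.7 = 2.3584
r/H > 0.18, so dT = 5.38*(Q/r)^(2/3)/H
Q/r = 36.107
(Q/r)^(2/3) = 10.924
dT = 5.38 * 10.924 / 5.7 = 10.311 K

10.311 K


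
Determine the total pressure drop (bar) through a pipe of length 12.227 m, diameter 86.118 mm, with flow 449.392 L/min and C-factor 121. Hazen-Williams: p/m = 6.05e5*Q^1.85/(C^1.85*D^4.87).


Q^1.85 = 80790
C^1.85 = 7131.0
D^4.87 = 2.6540e+09
p/m = 0.0025826 bar/m
p_total = 0.0025826 * 12.227 = 0.031577 bar

0.031577 bar


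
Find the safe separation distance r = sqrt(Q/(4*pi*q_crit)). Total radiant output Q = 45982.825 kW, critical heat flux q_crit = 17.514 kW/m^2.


4*pi*q_crit = 220.09
Q/(4*pi*q_crit) = 208.93
r = sqrt(208.93) = 14.454 m

14.454 m


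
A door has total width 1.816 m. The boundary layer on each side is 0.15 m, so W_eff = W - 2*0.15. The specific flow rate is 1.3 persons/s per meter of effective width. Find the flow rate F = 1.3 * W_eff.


W_eff = 1.816 - 0.30 = 1.516 m
F = 1.3 * 1.516 = 1.9708 persons/s

1.9708 persons/s


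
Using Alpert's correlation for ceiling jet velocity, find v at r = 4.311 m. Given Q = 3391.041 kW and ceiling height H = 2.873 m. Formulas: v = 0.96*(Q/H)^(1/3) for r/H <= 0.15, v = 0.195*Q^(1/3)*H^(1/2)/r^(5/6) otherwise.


r/H = 4.311 / 2.873 = 1.5005
r/H > 0.15, so v = 0.195*Q^(1/3)*H^(1/2)/r^(5/6)
Q^(1/3) = 15.024
H^(1/2) = 1.6950
r^(5/6) = 3.3792
v = 0.195 * 15.024 * 1.6950 / 3.3792 = 1.4695 m/s

1.4695 m/s


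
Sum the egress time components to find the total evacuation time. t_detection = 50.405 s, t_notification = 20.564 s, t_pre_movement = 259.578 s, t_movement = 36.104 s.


Total = 50.405 + 20.564 + 259.578 + 36.104 = 366.651 s

366.651 s


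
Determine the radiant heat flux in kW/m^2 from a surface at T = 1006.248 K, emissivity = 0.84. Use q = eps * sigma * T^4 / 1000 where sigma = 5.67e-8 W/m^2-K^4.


T^4 = 1.0252e+12
q = 0.84 * 5.67e-8 * 1.0252e+12 / 1000 = 48.830 kW/m^2

48.830 kW/m^2


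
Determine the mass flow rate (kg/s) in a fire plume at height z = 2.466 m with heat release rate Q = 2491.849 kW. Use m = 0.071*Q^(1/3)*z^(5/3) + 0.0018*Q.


Q^(1/3) = 13.557
z^(5/3) = 4.5011
First term = 0.071 * 13.557 * 4.5011 = 4.3327
Second term = 0.0018 * 2491.849 = 4.4853
m = 8.8180 kg/s

8.8180 kg/s


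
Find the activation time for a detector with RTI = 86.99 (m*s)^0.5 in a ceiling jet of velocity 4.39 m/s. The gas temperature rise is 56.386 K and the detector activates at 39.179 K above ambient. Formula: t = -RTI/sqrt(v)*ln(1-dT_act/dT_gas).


dT_act/dT_gas = 0.69484
ln(1 - 0.69484) = -1.1869
t = -86.99 / sqrt(4.39) * -1.1869 = 49.278 s

49.278 s


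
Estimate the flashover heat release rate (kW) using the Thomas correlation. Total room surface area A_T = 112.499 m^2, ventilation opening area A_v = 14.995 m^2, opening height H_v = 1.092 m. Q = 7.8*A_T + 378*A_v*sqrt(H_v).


7.8*A_T = 877.49
sqrt(H_v) = 1.0450
378*A_v*sqrt(H_v) = 5923.1
Q = 877.49 + 5923.1 = 6800.6 kW

6800.6 kW


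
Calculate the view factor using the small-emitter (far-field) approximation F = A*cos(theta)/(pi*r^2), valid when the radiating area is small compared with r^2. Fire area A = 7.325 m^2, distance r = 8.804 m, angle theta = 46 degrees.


cos(46 deg) = 0.69466
pi*r^2 = 243.51
F = 7.325 * 0.69466 / 243.51 = 0.020896

0.020896


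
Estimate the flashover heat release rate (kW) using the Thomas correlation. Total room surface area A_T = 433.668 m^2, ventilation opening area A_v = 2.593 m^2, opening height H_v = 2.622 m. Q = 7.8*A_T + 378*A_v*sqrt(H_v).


7.8*A_T = 3382.6
sqrt(H_v) = 1.6193
378*A_v*sqrt(H_v) = 1587.1
Q = 3382.6 + 1587.1 = 4969.7 kW

4969.7 kW


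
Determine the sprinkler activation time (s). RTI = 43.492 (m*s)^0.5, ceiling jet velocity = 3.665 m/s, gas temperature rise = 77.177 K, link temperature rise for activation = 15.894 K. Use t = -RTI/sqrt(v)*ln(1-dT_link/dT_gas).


dT_link/dT_gas = 0.20594
ln(1 - 0.20594) = -0.23060
t = -43.492 / sqrt(3.665) * -0.23060 = 5.2388 s

5.2388 s


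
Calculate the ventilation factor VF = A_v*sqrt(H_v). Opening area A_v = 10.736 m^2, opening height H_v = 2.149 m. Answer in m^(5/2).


sqrt(H_v) = 1.4659
VF = 10.736 * 1.4659 = 15.738 m^(5/2)

15.738 m^(5/2)


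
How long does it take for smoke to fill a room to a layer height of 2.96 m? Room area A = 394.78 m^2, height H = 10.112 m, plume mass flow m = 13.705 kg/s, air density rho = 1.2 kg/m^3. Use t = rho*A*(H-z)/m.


H - z = 7.152 m
t = 1.2 * 394.78 * 7.152 / 13.705 = 247.22 s

247.22 s


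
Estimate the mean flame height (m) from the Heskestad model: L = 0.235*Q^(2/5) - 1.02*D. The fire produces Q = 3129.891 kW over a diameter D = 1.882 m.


Q^(2/5) = 25.016
0.235 * Q^(2/5) = 5.8787
1.02 * D = 1.9196
L = 3.9590 m

3.9590 m


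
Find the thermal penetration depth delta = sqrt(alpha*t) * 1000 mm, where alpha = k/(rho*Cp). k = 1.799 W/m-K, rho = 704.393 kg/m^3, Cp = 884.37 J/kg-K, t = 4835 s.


alpha = 1.799 / (704.393 * 884.37) = 2.8879e-06 m^2/s
alpha * t = 0.013963
delta = sqrt(0.013963) * 1000 = 118.17 mm

118.17 mm


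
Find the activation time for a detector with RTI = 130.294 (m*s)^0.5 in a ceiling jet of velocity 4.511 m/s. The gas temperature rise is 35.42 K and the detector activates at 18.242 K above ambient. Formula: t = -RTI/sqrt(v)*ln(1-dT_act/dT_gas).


dT_act/dT_gas = 0.51502
ln(1 - 0.51502) = -0.72365
t = -130.294 / sqrt(4.511) * -0.72365 = 44.393 s

44.393 s


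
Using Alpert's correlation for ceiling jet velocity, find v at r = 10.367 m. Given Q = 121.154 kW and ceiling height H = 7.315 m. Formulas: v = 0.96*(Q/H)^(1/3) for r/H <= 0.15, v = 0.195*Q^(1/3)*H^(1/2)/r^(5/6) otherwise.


r/H = 10.367 / 7.315 = 1.4172
r/H > 0.15, so v = 0.195*Q^(1/3)*H^(1/2)/r^(5/6)
Q^(1/3) = 4.9482
H^(1/2) = 2.7046
r^(5/6) = 7.0207
v = 0.195 * 4.9482 * 2.7046 / 7.0207 = 0.37172 m/s

0.37172 m/s


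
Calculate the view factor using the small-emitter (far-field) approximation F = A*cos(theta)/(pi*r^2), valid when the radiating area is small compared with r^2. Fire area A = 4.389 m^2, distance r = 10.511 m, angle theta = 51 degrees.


cos(51 deg) = 0.62932
pi*r^2 = 347.09
F = 4.389 * 0.62932 / 347.09 = 0.0079579

0.0079579


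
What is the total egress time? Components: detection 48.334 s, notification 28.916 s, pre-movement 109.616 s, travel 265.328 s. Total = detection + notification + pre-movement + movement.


Total = 48.334 + 28.916 + 109.616 + 265.328 = 452.194 s

452.194 s


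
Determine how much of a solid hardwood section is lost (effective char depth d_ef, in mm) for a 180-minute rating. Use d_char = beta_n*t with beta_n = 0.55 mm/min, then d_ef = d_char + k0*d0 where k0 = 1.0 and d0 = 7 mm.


d_char = 0.55 * 180 = 99 mm
d_ef = 99 + 1.0*7 = 106 mm

106 mm


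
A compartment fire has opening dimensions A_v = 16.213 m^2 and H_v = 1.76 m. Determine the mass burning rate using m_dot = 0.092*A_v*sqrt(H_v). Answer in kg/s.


sqrt(H_v) = 1.3266
m_dot = 0.092 * 16.213 * 1.3266 = 1.9788 kg/s

1.9788 kg/s


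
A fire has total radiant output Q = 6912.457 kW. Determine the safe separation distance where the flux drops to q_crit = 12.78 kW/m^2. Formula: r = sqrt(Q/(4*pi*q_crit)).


4*pi*q_crit = 160.60
Q/(4*pi*q_crit) = 43.042
r = sqrt(43.042) = 6.5606 m

6.5606 m


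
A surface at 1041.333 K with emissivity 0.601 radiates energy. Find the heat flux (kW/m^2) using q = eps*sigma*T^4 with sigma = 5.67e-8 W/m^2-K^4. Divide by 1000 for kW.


T^4 = 1.1759e+12
q = 0.601 * 5.67e-8 * 1.1759e+12 / 1000 = 40.070 kW/m^2

40.070 kW/m^2


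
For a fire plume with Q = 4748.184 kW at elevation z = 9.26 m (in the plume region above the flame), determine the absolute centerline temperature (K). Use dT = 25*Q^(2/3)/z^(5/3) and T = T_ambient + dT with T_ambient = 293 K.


Q^(2/3) = 282.50
z^(5/3) = 40.834
dT = 25 * 282.50 / 40.834 = 172.96 K
T = 293 + 172.96 = 465.96 K

465.96 K


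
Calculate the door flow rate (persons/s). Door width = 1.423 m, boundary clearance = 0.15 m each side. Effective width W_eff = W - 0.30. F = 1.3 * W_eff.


W_eff = 1.423 - 0.30 = 1.123 m
F = 1.3 * 1.123 = 1.4599 persons/s

1.4599 persons/s


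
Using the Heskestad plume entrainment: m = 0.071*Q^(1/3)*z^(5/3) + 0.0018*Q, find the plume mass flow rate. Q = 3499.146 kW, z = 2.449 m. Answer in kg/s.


Q^(1/3) = 15.182
z^(5/3) = 4.4495
First term = 0.071 * 15.182 * 4.4495 = 4.7962
Second term = 0.0018 * 3499.146 = 6.2985
m = 11.095 kg/s

11.095 kg/s


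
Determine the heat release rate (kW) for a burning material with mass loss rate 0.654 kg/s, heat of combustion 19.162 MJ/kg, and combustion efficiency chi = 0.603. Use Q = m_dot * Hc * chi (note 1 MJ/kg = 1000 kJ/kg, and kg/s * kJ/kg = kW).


Hc = 19.162 MJ/kg = 19.162 * 1000 kJ/kg = 19162 kJ/kg
Q = 0.654 kg/s * 19162 kJ/kg * 0.603 = 7556.8 kW

7556.8 kW


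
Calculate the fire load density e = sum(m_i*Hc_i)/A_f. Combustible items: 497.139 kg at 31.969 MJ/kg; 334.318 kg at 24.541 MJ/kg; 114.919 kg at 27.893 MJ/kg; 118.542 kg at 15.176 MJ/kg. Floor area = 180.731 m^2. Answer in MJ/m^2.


Total energy = 497.139*31.969 + 334.318*24.541 + 114.919*27.893 + 118.542*15.176
= 15893.04 + 8204.498 + 3205.436 + 1798.993
= 29101.96 MJ
e = 29101.96 / 180.731 = 161.02 MJ/m^2

161.02 MJ/m^2


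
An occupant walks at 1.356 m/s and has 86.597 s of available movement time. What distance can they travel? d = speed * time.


d = 1.356 * 86.597 = 117.43 m

117.43 m


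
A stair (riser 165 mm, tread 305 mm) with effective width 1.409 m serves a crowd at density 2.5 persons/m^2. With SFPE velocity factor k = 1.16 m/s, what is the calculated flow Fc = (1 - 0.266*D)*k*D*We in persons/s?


1 - 0.266*D = 1 - 0.266*2.5 = 0.335
Fs = 0.335 * 1.16 * 2.5 = 0.97150 persons/(s*m)
Fc = 0.97150 * 1.409 = 1.3688 persons/s

1.3688 persons/s


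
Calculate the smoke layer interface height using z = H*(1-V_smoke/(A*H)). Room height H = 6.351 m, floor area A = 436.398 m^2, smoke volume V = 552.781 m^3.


V/(A*H) = 0.19945
1 - 0.19945 = 0.80055
z = 6.351 * 0.80055 = 5.0843 m

5.0843 m


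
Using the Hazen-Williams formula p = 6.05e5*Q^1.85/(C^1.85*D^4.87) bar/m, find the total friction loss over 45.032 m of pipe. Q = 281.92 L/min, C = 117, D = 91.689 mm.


Q^1.85 = 34098
C^1.85 = 6701.1
D^4.87 = 3.6015e+09
p/m = 0.00085479 bar/m
p_total = 0.00085479 * 45.032 = 0.038493 bar

0.038493 bar


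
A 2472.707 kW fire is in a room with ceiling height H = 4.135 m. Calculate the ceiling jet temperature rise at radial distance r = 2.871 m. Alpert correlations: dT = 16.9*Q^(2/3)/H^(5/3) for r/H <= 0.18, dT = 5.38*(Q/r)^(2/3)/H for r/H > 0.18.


r/H = 2.871 / 4.135 = 0.69432
r/H > 0.18, so dT = 5.38*(Q/r)^(2/3)/H
Q/r = 861.27
(Q/r)^(2/3) = 90.523
dT = 5.38 * 90.523 / 4.135 = 117.78 K

117.78 K
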